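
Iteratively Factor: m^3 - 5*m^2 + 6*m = (m - 2)*(m^2 - 3*m) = m*(m - 2)*(m - 3)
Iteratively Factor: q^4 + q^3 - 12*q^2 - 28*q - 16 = (q - 4)*(q^3 + 5*q^2 + 8*q + 4) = (q - 4)*(q + 2)*(q^2 + 3*q + 2) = (q - 4)*(q + 2)^2*(q + 1)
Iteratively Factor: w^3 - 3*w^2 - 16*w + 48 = (w - 3)*(w^2 - 16) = (w - 4)*(w - 3)*(w + 4)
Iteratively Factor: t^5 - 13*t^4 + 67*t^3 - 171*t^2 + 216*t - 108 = (t - 3)*(t^4 - 10*t^3 + 37*t^2 - 60*t + 36) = (t - 3)*(t - 2)*(t^3 - 8*t^2 + 21*t - 18) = (t - 3)*(t - 2)^2*(t^2 - 6*t + 9) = (t - 3)^2*(t - 2)^2*(t - 3)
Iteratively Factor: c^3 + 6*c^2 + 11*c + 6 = (c + 1)*(c^2 + 5*c + 6) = (c + 1)*(c + 2)*(c + 3)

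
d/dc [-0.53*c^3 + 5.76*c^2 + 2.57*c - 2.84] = -1.59*c^2 + 11.52*c + 2.57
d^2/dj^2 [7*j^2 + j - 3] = 14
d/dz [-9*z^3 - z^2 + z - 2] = -27*z^2 - 2*z + 1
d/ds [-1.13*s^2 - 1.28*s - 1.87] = -2.26*s - 1.28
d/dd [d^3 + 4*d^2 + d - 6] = 3*d^2 + 8*d + 1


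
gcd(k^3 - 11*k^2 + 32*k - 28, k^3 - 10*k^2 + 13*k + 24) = 1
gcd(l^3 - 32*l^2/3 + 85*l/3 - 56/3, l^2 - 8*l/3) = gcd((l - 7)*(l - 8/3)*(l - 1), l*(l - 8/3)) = l - 8/3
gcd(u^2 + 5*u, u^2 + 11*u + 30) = u + 5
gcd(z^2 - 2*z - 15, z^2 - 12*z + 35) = z - 5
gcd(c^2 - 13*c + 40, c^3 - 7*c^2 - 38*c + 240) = c^2 - 13*c + 40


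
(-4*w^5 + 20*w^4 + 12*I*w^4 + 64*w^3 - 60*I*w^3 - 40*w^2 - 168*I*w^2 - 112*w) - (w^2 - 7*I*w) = -4*w^5 + 20*w^4 + 12*I*w^4 + 64*w^3 - 60*I*w^3 - 41*w^2 - 168*I*w^2 - 112*w + 7*I*w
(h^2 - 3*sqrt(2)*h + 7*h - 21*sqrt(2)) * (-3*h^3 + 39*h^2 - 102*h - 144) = -3*h^5 + 9*sqrt(2)*h^4 + 18*h^4 - 54*sqrt(2)*h^3 + 171*h^3 - 858*h^2 - 513*sqrt(2)*h^2 - 1008*h + 2574*sqrt(2)*h + 3024*sqrt(2)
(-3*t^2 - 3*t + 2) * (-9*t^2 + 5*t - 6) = 27*t^4 + 12*t^3 - 15*t^2 + 28*t - 12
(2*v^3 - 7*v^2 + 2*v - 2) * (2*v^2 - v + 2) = 4*v^5 - 16*v^4 + 15*v^3 - 20*v^2 + 6*v - 4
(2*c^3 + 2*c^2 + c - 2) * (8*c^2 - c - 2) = 16*c^5 + 14*c^4 + 2*c^3 - 21*c^2 + 4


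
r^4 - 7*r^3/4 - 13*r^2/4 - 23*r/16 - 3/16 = (r - 3)*(r + 1/4)*(r + 1/2)^2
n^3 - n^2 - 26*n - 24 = (n - 6)*(n + 1)*(n + 4)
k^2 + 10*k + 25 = (k + 5)^2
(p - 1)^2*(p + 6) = p^3 + 4*p^2 - 11*p + 6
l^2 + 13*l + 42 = (l + 6)*(l + 7)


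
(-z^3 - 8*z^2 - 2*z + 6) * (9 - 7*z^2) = 7*z^5 + 56*z^4 + 5*z^3 - 114*z^2 - 18*z + 54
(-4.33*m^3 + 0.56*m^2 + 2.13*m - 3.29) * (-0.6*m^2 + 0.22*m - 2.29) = 2.598*m^5 - 1.2886*m^4 + 8.7609*m^3 + 1.1602*m^2 - 5.6015*m + 7.5341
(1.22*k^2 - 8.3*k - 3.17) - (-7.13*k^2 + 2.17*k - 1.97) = 8.35*k^2 - 10.47*k - 1.2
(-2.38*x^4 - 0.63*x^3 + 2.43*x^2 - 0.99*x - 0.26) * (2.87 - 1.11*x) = 2.6418*x^5 - 6.1313*x^4 - 4.5054*x^3 + 8.073*x^2 - 2.5527*x - 0.7462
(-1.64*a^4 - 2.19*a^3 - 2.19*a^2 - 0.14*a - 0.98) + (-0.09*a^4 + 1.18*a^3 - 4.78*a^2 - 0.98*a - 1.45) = -1.73*a^4 - 1.01*a^3 - 6.97*a^2 - 1.12*a - 2.43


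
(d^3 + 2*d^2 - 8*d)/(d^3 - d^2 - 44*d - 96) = d*(d - 2)/(d^2 - 5*d - 24)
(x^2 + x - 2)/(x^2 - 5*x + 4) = (x + 2)/(x - 4)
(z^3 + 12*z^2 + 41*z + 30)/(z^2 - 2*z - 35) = (z^2 + 7*z + 6)/(z - 7)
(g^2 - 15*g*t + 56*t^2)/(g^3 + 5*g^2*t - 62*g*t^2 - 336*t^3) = (g - 7*t)/(g^2 + 13*g*t + 42*t^2)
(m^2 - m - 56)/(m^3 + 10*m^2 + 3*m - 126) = (m - 8)/(m^2 + 3*m - 18)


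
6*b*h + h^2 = h*(6*b + h)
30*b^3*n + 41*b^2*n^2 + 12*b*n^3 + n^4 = n*(b + n)*(5*b + n)*(6*b + n)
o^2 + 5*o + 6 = (o + 2)*(o + 3)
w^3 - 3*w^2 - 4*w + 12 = (w - 3)*(w - 2)*(w + 2)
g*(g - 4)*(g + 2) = g^3 - 2*g^2 - 8*g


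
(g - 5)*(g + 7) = g^2 + 2*g - 35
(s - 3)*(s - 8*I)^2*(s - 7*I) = s^4 - 3*s^3 - 23*I*s^3 - 176*s^2 + 69*I*s^2 + 528*s + 448*I*s - 1344*I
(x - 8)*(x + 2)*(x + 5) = x^3 - x^2 - 46*x - 80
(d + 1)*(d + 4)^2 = d^3 + 9*d^2 + 24*d + 16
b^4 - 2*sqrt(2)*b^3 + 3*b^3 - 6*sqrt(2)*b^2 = b^2*(b + 3)*(b - 2*sqrt(2))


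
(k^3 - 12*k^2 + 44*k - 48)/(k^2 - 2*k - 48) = (-k^3 + 12*k^2 - 44*k + 48)/(-k^2 + 2*k + 48)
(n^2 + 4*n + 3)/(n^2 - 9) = (n + 1)/(n - 3)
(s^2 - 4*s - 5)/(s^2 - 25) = (s + 1)/(s + 5)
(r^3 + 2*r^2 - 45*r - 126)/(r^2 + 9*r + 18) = r - 7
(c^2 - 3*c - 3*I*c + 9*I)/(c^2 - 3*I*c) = (c - 3)/c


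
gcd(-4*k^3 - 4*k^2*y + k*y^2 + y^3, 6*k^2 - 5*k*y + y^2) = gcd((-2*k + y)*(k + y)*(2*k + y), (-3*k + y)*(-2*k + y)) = -2*k + y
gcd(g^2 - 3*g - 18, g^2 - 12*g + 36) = g - 6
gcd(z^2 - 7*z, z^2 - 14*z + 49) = z - 7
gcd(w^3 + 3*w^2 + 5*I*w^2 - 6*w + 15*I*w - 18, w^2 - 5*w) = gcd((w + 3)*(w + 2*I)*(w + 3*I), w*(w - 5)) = 1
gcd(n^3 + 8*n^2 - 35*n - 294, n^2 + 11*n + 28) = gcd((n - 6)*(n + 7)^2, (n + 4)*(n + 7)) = n + 7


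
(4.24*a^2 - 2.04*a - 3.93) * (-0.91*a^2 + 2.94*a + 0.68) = -3.8584*a^4 + 14.322*a^3 + 0.4619*a^2 - 12.9414*a - 2.6724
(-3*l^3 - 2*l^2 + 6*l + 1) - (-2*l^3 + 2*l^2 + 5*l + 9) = -l^3 - 4*l^2 + l - 8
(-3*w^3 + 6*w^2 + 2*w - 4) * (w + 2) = -3*w^4 + 14*w^2 - 8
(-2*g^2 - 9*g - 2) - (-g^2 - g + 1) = -g^2 - 8*g - 3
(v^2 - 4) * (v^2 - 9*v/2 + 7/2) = v^4 - 9*v^3/2 - v^2/2 + 18*v - 14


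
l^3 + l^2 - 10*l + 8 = (l - 2)*(l - 1)*(l + 4)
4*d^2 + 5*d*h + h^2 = (d + h)*(4*d + h)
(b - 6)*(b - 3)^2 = b^3 - 12*b^2 + 45*b - 54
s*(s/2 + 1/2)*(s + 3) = s^3/2 + 2*s^2 + 3*s/2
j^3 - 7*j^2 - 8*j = j*(j - 8)*(j + 1)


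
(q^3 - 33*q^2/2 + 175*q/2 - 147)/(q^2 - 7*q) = q - 19/2 + 21/q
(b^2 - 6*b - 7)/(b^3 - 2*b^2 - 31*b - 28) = 1/(b + 4)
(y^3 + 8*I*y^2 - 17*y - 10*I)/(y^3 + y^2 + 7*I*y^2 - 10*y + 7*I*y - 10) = (y + I)/(y + 1)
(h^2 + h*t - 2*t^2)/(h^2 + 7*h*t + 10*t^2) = (h - t)/(h + 5*t)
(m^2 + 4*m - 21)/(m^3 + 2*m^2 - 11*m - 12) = (m + 7)/(m^2 + 5*m + 4)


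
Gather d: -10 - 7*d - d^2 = -d^2 - 7*d - 10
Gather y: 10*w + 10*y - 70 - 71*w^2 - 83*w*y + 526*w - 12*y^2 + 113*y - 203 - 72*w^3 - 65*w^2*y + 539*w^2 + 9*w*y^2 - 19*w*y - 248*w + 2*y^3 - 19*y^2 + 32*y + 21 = -72*w^3 + 468*w^2 + 288*w + 2*y^3 + y^2*(9*w - 31) + y*(-65*w^2 - 102*w + 155) - 252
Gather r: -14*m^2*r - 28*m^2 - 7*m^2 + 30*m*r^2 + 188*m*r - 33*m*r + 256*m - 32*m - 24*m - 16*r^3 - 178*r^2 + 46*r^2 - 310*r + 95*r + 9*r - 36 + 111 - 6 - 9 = -35*m^2 + 200*m - 16*r^3 + r^2*(30*m - 132) + r*(-14*m^2 + 155*m - 206) + 60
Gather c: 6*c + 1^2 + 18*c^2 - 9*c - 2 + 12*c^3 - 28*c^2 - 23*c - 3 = 12*c^3 - 10*c^2 - 26*c - 4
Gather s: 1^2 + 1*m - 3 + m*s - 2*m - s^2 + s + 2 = -m - s^2 + s*(m + 1)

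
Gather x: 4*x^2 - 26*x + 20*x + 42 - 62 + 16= 4*x^2 - 6*x - 4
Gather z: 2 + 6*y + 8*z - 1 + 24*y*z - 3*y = 3*y + z*(24*y + 8) + 1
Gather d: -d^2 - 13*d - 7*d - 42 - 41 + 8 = -d^2 - 20*d - 75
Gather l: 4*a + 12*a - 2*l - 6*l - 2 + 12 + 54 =16*a - 8*l + 64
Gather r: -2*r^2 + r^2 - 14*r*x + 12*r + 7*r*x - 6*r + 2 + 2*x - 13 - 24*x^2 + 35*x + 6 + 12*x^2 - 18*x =-r^2 + r*(6 - 7*x) - 12*x^2 + 19*x - 5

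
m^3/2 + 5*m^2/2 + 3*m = m*(m/2 + 1)*(m + 3)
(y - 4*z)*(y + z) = y^2 - 3*y*z - 4*z^2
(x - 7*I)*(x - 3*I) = x^2 - 10*I*x - 21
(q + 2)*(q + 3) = q^2 + 5*q + 6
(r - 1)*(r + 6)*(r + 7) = r^3 + 12*r^2 + 29*r - 42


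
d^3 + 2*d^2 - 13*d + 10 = (d - 2)*(d - 1)*(d + 5)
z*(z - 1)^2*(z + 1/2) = z^4 - 3*z^3/2 + z/2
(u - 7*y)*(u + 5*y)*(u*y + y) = u^3*y - 2*u^2*y^2 + u^2*y - 35*u*y^3 - 2*u*y^2 - 35*y^3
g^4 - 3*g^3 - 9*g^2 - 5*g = g*(g - 5)*(g + 1)^2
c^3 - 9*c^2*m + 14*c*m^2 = c*(c - 7*m)*(c - 2*m)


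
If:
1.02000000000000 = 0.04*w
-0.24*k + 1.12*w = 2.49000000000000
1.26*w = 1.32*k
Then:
No Solution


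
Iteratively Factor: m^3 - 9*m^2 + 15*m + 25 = (m - 5)*(m^2 - 4*m - 5) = (m - 5)*(m + 1)*(m - 5)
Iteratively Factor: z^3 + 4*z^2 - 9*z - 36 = (z + 4)*(z^2 - 9) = (z - 3)*(z + 4)*(z + 3)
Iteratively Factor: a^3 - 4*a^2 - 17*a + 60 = (a - 3)*(a^2 - a - 20) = (a - 5)*(a - 3)*(a + 4)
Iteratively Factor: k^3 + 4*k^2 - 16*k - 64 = (k + 4)*(k^2 - 16) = (k - 4)*(k + 4)*(k + 4)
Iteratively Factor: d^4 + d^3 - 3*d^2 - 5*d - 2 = (d + 1)*(d^3 - 3*d - 2) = (d + 1)^2*(d^2 - d - 2) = (d + 1)^3*(d - 2)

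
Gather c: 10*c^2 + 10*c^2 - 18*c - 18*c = 20*c^2 - 36*c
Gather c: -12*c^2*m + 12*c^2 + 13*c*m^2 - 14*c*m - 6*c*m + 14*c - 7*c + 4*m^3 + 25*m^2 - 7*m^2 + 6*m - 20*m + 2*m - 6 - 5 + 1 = c^2*(12 - 12*m) + c*(13*m^2 - 20*m + 7) + 4*m^3 + 18*m^2 - 12*m - 10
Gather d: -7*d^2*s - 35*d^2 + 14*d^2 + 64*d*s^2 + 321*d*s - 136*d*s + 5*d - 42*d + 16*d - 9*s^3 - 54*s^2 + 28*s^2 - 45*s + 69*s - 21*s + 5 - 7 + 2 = d^2*(-7*s - 21) + d*(64*s^2 + 185*s - 21) - 9*s^3 - 26*s^2 + 3*s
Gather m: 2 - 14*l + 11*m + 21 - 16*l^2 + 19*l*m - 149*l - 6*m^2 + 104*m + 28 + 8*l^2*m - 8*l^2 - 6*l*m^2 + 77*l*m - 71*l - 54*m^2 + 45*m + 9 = -24*l^2 - 234*l + m^2*(-6*l - 60) + m*(8*l^2 + 96*l + 160) + 60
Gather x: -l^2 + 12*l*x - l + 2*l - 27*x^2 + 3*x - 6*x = -l^2 + l - 27*x^2 + x*(12*l - 3)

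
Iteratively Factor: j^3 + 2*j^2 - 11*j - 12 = (j + 1)*(j^2 + j - 12) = (j - 3)*(j + 1)*(j + 4)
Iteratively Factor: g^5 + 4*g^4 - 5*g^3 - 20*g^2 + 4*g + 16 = (g + 4)*(g^4 - 5*g^2 + 4) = (g + 2)*(g + 4)*(g^3 - 2*g^2 - g + 2) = (g - 1)*(g + 2)*(g + 4)*(g^2 - g - 2) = (g - 2)*(g - 1)*(g + 2)*(g + 4)*(g + 1)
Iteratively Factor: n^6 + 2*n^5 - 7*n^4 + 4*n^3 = (n)*(n^5 + 2*n^4 - 7*n^3 + 4*n^2) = n*(n + 4)*(n^4 - 2*n^3 + n^2) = n^2*(n + 4)*(n^3 - 2*n^2 + n) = n^3*(n + 4)*(n^2 - 2*n + 1) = n^3*(n - 1)*(n + 4)*(n - 1)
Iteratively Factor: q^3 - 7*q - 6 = (q - 3)*(q^2 + 3*q + 2) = (q - 3)*(q + 1)*(q + 2)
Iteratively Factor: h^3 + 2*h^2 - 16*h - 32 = (h + 4)*(h^2 - 2*h - 8) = (h + 2)*(h + 4)*(h - 4)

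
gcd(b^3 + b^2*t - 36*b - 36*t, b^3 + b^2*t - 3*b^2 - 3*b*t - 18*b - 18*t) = b^2 + b*t - 6*b - 6*t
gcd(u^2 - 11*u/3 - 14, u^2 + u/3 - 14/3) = u + 7/3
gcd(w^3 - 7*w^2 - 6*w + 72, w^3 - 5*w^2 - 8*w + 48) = w^2 - w - 12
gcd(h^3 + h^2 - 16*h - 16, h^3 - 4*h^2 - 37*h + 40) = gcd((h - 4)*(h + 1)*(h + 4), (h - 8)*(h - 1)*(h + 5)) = 1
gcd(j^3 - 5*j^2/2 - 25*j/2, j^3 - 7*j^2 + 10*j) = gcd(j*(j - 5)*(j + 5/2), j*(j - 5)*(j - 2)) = j^2 - 5*j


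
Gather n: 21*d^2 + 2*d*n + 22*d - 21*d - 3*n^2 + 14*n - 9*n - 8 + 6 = 21*d^2 + d - 3*n^2 + n*(2*d + 5) - 2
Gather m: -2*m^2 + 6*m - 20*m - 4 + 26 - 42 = -2*m^2 - 14*m - 20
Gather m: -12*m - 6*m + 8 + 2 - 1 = 9 - 18*m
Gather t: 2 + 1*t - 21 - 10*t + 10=-9*t - 9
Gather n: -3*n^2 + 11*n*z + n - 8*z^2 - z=-3*n^2 + n*(11*z + 1) - 8*z^2 - z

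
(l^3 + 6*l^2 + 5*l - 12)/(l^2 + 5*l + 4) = (l^2 + 2*l - 3)/(l + 1)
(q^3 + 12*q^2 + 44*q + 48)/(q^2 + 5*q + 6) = (q^2 + 10*q + 24)/(q + 3)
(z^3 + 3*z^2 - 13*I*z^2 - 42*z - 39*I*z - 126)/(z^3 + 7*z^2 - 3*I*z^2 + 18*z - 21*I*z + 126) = (z^2 + z*(3 - 7*I) - 21*I)/(z^2 + z*(7 + 3*I) + 21*I)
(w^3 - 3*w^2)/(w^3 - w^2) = (w - 3)/(w - 1)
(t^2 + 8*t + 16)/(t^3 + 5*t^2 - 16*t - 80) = (t + 4)/(t^2 + t - 20)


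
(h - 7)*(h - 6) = h^2 - 13*h + 42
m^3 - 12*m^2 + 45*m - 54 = (m - 6)*(m - 3)^2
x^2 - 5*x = x*(x - 5)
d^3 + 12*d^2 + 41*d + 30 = (d + 1)*(d + 5)*(d + 6)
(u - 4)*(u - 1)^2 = u^3 - 6*u^2 + 9*u - 4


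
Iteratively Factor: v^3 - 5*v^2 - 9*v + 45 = (v + 3)*(v^2 - 8*v + 15) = (v - 5)*(v + 3)*(v - 3)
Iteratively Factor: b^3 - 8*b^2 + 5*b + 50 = (b - 5)*(b^2 - 3*b - 10) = (b - 5)^2*(b + 2)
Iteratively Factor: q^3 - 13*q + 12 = (q - 3)*(q^2 + 3*q - 4) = (q - 3)*(q - 1)*(q + 4)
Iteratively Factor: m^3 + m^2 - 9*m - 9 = (m + 3)*(m^2 - 2*m - 3) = (m + 1)*(m + 3)*(m - 3)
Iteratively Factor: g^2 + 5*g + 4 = (g + 1)*(g + 4)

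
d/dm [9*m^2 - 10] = 18*m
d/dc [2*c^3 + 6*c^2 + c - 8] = 6*c^2 + 12*c + 1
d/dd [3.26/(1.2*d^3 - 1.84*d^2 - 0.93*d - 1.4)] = (-11.736*d^2 + 11.9968*d + 3.0318)/(-1.2*d^3 + 1.84*d^2 + 0.93*d + 1.4)^2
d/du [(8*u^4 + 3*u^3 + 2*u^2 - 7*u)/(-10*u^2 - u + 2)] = 2*(-80*u^5 - 27*u^4 + 29*u^3 - 27*u^2 + 4*u - 7)/(100*u^4 + 20*u^3 - 39*u^2 - 4*u + 4)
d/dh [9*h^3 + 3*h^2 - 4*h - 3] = 27*h^2 + 6*h - 4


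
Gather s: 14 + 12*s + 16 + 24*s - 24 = 36*s + 6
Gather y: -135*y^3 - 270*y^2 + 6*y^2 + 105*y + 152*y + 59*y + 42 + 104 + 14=-135*y^3 - 264*y^2 + 316*y + 160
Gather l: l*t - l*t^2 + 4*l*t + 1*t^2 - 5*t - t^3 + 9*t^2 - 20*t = l*(-t^2 + 5*t) - t^3 + 10*t^2 - 25*t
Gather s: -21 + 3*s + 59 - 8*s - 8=30 - 5*s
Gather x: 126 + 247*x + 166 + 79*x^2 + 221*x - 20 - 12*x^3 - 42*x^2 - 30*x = -12*x^3 + 37*x^2 + 438*x + 272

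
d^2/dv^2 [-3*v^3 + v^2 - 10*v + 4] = 2 - 18*v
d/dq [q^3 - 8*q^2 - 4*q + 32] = 3*q^2 - 16*q - 4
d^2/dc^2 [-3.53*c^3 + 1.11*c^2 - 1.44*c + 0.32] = 2.22 - 21.18*c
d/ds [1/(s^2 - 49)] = -2*s/(s^2 - 49)^2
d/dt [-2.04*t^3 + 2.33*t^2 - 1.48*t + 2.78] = -6.12*t^2 + 4.66*t - 1.48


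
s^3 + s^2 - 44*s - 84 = (s - 7)*(s + 2)*(s + 6)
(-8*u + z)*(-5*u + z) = 40*u^2 - 13*u*z + z^2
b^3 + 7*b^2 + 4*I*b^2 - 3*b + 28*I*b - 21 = (b + 7)*(b + I)*(b + 3*I)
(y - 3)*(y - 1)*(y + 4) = y^3 - 13*y + 12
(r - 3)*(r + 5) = r^2 + 2*r - 15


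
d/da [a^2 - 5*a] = 2*a - 5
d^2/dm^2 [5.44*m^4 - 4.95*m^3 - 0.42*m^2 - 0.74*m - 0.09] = 65.28*m^2 - 29.7*m - 0.84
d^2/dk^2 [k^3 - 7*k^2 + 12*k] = 6*k - 14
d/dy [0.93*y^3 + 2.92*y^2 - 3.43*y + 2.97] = 2.79*y^2 + 5.84*y - 3.43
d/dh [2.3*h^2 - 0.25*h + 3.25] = 4.6*h - 0.25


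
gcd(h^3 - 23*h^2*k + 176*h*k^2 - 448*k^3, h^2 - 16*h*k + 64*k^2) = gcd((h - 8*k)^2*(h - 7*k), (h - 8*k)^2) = h^2 - 16*h*k + 64*k^2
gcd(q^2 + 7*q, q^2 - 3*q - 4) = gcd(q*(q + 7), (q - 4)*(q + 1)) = 1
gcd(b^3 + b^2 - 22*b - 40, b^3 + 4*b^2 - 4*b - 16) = b^2 + 6*b + 8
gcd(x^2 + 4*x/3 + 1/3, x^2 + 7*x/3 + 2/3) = x + 1/3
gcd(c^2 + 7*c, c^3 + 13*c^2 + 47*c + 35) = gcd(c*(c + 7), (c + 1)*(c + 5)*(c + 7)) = c + 7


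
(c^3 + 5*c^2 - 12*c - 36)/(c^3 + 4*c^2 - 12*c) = (c^2 - c - 6)/(c*(c - 2))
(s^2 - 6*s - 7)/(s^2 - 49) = (s + 1)/(s + 7)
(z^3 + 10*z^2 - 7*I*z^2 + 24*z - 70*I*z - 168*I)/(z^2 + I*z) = (z^3 + z^2*(10 - 7*I) + 2*z*(12 - 35*I) - 168*I)/(z*(z + I))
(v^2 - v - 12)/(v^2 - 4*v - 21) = (v - 4)/(v - 7)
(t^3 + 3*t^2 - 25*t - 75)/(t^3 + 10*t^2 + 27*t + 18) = (t^2 - 25)/(t^2 + 7*t + 6)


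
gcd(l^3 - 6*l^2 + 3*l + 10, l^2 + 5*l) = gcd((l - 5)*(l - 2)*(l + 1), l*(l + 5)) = 1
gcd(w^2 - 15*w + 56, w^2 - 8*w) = w - 8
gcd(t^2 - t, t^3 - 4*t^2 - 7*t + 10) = t - 1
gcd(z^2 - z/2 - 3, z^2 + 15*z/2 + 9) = z + 3/2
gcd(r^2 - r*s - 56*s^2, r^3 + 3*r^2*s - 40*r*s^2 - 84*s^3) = r + 7*s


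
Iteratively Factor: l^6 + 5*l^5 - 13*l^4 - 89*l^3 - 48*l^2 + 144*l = (l - 1)*(l^5 + 6*l^4 - 7*l^3 - 96*l^2 - 144*l) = (l - 1)*(l + 3)*(l^4 + 3*l^3 - 16*l^2 - 48*l) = (l - 1)*(l + 3)^2*(l^3 - 16*l) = (l - 1)*(l + 3)^2*(l + 4)*(l^2 - 4*l) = (l - 4)*(l - 1)*(l + 3)^2*(l + 4)*(l)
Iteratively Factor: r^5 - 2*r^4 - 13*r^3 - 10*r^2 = (r)*(r^4 - 2*r^3 - 13*r^2 - 10*r) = r*(r - 5)*(r^3 + 3*r^2 + 2*r) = r*(r - 5)*(r + 1)*(r^2 + 2*r) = r*(r - 5)*(r + 1)*(r + 2)*(r)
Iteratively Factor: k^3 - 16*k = (k - 4)*(k^2 + 4*k) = k*(k - 4)*(k + 4)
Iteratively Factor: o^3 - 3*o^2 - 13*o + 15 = (o + 3)*(o^2 - 6*o + 5) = (o - 5)*(o + 3)*(o - 1)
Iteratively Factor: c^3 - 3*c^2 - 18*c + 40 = (c + 4)*(c^2 - 7*c + 10) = (c - 2)*(c + 4)*(c - 5)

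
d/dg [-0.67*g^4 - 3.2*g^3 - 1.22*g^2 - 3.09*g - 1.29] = -2.68*g^3 - 9.6*g^2 - 2.44*g - 3.09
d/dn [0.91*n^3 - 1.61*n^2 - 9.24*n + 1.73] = 2.73*n^2 - 3.22*n - 9.24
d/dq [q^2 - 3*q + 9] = 2*q - 3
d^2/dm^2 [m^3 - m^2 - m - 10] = 6*m - 2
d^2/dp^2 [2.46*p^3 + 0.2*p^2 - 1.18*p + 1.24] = 14.76*p + 0.4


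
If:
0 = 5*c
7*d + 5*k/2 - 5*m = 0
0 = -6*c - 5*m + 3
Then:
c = 0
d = 3/7 - 5*k/14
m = 3/5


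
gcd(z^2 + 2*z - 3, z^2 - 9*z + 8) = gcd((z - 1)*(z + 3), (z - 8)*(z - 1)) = z - 1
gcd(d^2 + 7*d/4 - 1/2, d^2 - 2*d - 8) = d + 2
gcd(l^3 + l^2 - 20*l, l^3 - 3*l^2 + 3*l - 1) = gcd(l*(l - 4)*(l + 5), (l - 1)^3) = 1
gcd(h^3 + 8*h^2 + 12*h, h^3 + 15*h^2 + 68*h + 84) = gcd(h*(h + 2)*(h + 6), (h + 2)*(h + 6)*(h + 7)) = h^2 + 8*h + 12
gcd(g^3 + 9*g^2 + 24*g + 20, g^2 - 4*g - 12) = g + 2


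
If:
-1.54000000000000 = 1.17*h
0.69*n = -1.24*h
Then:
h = -1.32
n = 2.37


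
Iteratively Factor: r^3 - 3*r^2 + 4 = (r + 1)*(r^2 - 4*r + 4) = (r - 2)*(r + 1)*(r - 2)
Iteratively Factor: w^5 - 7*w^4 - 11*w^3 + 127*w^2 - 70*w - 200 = (w + 1)*(w^4 - 8*w^3 - 3*w^2 + 130*w - 200) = (w - 5)*(w + 1)*(w^3 - 3*w^2 - 18*w + 40) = (w - 5)*(w + 1)*(w + 4)*(w^2 - 7*w + 10) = (w - 5)^2*(w + 1)*(w + 4)*(w - 2)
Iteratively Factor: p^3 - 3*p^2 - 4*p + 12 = (p + 2)*(p^2 - 5*p + 6) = (p - 2)*(p + 2)*(p - 3)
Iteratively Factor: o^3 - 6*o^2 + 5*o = (o)*(o^2 - 6*o + 5) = o*(o - 1)*(o - 5)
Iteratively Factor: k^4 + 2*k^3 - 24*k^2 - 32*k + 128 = (k - 2)*(k^3 + 4*k^2 - 16*k - 64) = (k - 2)*(k + 4)*(k^2 - 16) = (k - 4)*(k - 2)*(k + 4)*(k + 4)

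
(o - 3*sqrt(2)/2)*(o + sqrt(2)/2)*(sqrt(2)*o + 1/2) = sqrt(2)*o^3 - 3*o^2/2 - 2*sqrt(2)*o - 3/4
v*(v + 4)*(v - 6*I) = v^3 + 4*v^2 - 6*I*v^2 - 24*I*v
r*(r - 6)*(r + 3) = r^3 - 3*r^2 - 18*r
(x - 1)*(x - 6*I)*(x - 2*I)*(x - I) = x^4 - x^3 - 9*I*x^3 - 20*x^2 + 9*I*x^2 + 20*x + 12*I*x - 12*I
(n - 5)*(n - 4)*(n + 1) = n^3 - 8*n^2 + 11*n + 20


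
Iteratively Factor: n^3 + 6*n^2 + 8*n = (n)*(n^2 + 6*n + 8) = n*(n + 2)*(n + 4)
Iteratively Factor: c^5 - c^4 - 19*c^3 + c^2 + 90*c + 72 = (c - 3)*(c^4 + 2*c^3 - 13*c^2 - 38*c - 24) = (c - 3)*(c + 3)*(c^3 - c^2 - 10*c - 8) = (c - 3)*(c + 1)*(c + 3)*(c^2 - 2*c - 8) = (c - 3)*(c + 1)*(c + 2)*(c + 3)*(c - 4)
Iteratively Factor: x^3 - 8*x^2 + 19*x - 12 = (x - 4)*(x^2 - 4*x + 3) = (x - 4)*(x - 3)*(x - 1)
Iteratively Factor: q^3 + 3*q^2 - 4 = (q + 2)*(q^2 + q - 2) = (q + 2)^2*(q - 1)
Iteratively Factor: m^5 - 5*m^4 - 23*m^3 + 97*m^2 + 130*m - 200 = (m - 1)*(m^4 - 4*m^3 - 27*m^2 + 70*m + 200) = (m - 1)*(m + 2)*(m^3 - 6*m^2 - 15*m + 100) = (m - 5)*(m - 1)*(m + 2)*(m^2 - m - 20) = (m - 5)*(m - 1)*(m + 2)*(m + 4)*(m - 5)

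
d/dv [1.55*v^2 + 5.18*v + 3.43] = 3.1*v + 5.18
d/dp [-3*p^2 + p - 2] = 1 - 6*p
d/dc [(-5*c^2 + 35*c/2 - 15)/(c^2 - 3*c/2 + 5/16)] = 40*(-64*c^2 + 172*c - 109)/(256*c^4 - 768*c^3 + 736*c^2 - 240*c + 25)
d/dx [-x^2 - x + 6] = -2*x - 1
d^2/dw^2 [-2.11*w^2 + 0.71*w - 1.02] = -4.22000000000000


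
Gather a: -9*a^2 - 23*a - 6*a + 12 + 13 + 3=-9*a^2 - 29*a + 28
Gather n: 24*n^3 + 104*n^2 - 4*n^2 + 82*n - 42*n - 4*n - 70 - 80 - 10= 24*n^3 + 100*n^2 + 36*n - 160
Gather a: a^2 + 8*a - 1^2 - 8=a^2 + 8*a - 9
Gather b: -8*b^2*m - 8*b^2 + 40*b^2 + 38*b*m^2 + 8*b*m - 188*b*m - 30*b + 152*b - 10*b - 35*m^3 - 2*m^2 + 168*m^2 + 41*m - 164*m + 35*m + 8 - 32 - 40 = b^2*(32 - 8*m) + b*(38*m^2 - 180*m + 112) - 35*m^3 + 166*m^2 - 88*m - 64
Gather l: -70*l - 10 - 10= -70*l - 20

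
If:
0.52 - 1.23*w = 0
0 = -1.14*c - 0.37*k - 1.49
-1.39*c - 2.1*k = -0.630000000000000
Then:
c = -1.79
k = 1.48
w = 0.42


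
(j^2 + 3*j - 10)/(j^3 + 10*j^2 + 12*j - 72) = (j + 5)/(j^2 + 12*j + 36)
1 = 1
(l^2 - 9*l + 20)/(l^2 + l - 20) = (l - 5)/(l + 5)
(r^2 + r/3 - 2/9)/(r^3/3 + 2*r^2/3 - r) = (3*r^2 + r - 2/3)/(r*(r^2 + 2*r - 3))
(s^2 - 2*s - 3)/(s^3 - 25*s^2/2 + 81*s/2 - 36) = 2*(s + 1)/(2*s^2 - 19*s + 24)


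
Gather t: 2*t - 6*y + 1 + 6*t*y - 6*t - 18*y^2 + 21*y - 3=t*(6*y - 4) - 18*y^2 + 15*y - 2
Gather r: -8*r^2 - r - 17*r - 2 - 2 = -8*r^2 - 18*r - 4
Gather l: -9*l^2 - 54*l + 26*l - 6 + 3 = -9*l^2 - 28*l - 3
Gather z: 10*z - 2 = 10*z - 2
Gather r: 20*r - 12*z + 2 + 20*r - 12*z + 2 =40*r - 24*z + 4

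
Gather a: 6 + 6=12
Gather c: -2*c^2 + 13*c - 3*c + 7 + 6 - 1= -2*c^2 + 10*c + 12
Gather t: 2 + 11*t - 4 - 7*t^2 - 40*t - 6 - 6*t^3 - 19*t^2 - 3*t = -6*t^3 - 26*t^2 - 32*t - 8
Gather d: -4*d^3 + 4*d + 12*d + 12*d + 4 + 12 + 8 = -4*d^3 + 28*d + 24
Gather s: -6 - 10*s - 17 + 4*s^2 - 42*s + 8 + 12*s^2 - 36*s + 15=16*s^2 - 88*s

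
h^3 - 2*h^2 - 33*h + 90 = (h - 5)*(h - 3)*(h + 6)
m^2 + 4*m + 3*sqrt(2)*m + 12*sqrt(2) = (m + 4)*(m + 3*sqrt(2))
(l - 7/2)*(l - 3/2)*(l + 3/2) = l^3 - 7*l^2/2 - 9*l/4 + 63/8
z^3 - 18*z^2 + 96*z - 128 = (z - 8)^2*(z - 2)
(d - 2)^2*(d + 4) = d^3 - 12*d + 16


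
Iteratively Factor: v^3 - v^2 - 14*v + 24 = (v + 4)*(v^2 - 5*v + 6) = (v - 3)*(v + 4)*(v - 2)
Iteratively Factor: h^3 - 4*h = (h - 2)*(h^2 + 2*h) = (h - 2)*(h + 2)*(h)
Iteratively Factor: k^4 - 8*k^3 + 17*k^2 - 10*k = (k - 2)*(k^3 - 6*k^2 + 5*k) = k*(k - 2)*(k^2 - 6*k + 5) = k*(k - 5)*(k - 2)*(k - 1)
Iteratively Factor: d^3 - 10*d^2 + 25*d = (d - 5)*(d^2 - 5*d) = (d - 5)^2*(d)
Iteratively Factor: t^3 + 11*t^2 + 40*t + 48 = (t + 3)*(t^2 + 8*t + 16) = (t + 3)*(t + 4)*(t + 4)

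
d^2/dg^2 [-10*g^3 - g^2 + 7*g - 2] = -60*g - 2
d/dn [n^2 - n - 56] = 2*n - 1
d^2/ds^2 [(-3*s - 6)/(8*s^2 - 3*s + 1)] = 6*(-(s + 2)*(16*s - 3)^2 + (24*s + 13)*(8*s^2 - 3*s + 1))/(8*s^2 - 3*s + 1)^3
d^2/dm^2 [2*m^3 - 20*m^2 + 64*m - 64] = 12*m - 40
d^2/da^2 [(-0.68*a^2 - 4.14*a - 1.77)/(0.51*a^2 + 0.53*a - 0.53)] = (-1.78602*a^3 - 3.865086*a^2 - 9.584838*a - 4.659124)/(0.132651*a^6 + 0.413559*a^5 + 0.0162180000000001*a^4 - 0.710677*a^3 - 0.016854*a^2 + 0.446631*a - 0.148877)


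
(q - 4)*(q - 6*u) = q^2 - 6*q*u - 4*q + 24*u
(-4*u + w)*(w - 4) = -4*u*w + 16*u + w^2 - 4*w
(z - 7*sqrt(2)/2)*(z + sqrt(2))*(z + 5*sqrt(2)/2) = z^3 - 39*z/2 - 35*sqrt(2)/2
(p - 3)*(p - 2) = p^2 - 5*p + 6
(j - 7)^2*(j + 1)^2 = j^4 - 12*j^3 + 22*j^2 + 84*j + 49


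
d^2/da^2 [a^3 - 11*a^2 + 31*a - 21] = 6*a - 22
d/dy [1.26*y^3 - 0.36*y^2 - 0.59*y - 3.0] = 3.78*y^2 - 0.72*y - 0.59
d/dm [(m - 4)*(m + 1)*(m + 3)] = 3*m^2 - 13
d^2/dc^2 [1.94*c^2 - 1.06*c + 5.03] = 3.88000000000000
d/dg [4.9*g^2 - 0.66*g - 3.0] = 9.8*g - 0.66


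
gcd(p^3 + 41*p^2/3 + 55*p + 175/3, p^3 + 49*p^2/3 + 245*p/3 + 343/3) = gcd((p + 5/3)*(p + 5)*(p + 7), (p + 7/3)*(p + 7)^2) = p + 7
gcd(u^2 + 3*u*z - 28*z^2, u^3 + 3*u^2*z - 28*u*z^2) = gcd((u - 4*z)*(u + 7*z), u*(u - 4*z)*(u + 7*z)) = -u^2 - 3*u*z + 28*z^2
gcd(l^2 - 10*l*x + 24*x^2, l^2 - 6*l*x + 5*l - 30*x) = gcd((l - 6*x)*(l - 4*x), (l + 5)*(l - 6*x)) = -l + 6*x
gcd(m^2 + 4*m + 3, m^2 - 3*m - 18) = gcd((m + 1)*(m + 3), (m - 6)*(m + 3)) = m + 3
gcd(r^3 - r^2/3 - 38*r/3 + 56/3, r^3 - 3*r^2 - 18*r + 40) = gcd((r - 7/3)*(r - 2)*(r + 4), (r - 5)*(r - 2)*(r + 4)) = r^2 + 2*r - 8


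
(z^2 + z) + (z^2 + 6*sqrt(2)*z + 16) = 2*z^2 + z + 6*sqrt(2)*z + 16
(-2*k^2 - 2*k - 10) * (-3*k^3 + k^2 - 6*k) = 6*k^5 + 4*k^4 + 40*k^3 + 2*k^2 + 60*k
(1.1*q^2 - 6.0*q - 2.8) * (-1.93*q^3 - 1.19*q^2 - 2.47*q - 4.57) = -2.123*q^5 + 10.271*q^4 + 9.827*q^3 + 13.125*q^2 + 34.336*q + 12.796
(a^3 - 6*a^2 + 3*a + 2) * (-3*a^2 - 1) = -3*a^5 + 18*a^4 - 10*a^3 - 3*a - 2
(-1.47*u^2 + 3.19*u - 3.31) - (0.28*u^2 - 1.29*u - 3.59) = -1.75*u^2 + 4.48*u + 0.28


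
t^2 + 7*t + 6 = (t + 1)*(t + 6)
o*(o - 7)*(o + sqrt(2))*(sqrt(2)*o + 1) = sqrt(2)*o^4 - 7*sqrt(2)*o^3 + 3*o^3 - 21*o^2 + sqrt(2)*o^2 - 7*sqrt(2)*o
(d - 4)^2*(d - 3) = d^3 - 11*d^2 + 40*d - 48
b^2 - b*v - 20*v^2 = (b - 5*v)*(b + 4*v)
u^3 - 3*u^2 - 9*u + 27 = (u - 3)^2*(u + 3)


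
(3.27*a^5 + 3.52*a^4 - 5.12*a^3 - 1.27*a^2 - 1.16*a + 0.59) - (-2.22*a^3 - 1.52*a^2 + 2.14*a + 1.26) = 3.27*a^5 + 3.52*a^4 - 2.9*a^3 + 0.25*a^2 - 3.3*a - 0.67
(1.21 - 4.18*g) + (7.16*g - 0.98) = 2.98*g + 0.23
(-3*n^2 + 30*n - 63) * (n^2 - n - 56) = -3*n^4 + 33*n^3 + 75*n^2 - 1617*n + 3528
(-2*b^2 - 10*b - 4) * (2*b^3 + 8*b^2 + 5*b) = -4*b^5 - 36*b^4 - 98*b^3 - 82*b^2 - 20*b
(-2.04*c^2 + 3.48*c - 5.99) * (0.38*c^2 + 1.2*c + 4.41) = -0.7752*c^4 - 1.1256*c^3 - 7.0966*c^2 + 8.1588*c - 26.4159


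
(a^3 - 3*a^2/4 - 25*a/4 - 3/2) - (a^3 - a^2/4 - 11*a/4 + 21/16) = -a^2/2 - 7*a/2 - 45/16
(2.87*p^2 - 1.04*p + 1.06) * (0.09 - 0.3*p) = -0.861*p^3 + 0.5703*p^2 - 0.4116*p + 0.0954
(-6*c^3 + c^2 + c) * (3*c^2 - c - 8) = -18*c^5 + 9*c^4 + 50*c^3 - 9*c^2 - 8*c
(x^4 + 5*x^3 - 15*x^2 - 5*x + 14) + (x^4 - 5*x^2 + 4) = 2*x^4 + 5*x^3 - 20*x^2 - 5*x + 18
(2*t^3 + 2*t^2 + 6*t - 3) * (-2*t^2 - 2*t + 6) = -4*t^5 - 8*t^4 - 4*t^3 + 6*t^2 + 42*t - 18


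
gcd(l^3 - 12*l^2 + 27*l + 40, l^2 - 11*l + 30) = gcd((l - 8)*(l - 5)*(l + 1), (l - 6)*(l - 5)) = l - 5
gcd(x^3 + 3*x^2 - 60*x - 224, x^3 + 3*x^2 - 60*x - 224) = x^3 + 3*x^2 - 60*x - 224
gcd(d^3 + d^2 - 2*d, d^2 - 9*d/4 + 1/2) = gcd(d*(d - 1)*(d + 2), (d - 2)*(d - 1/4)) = 1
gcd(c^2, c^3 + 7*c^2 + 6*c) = c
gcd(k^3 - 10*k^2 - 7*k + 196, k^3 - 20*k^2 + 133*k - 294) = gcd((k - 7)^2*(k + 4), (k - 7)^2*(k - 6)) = k^2 - 14*k + 49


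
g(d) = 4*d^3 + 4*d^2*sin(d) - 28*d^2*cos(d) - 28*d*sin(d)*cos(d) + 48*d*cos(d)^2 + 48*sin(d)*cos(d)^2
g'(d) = 28*d^2*sin(d) + 4*d^2*cos(d) + 12*d^2 + 28*d*sin(d)^2 - 96*d*sin(d)*cos(d) + 8*d*sin(d) - 28*d*cos(d)^2 - 56*d*cos(d) - 96*sin(d)^2*cos(d) - 28*sin(d)*cos(d) + 48*cos(d)^3 + 48*cos(d)^2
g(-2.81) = -0.32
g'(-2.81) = -0.18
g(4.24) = 455.09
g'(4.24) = -254.06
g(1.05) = 3.19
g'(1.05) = -38.66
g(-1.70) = -16.75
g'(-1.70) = -61.72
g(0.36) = 23.60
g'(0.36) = 27.50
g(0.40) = 24.51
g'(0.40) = 18.07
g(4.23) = 457.63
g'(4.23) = -252.85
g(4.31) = 437.04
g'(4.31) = -261.19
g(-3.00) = 0.36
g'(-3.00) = -6.79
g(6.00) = 154.13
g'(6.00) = 52.41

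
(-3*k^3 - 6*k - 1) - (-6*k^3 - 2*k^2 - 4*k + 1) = 3*k^3 + 2*k^2 - 2*k - 2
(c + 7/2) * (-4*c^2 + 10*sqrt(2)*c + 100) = -4*c^3 - 14*c^2 + 10*sqrt(2)*c^2 + 35*sqrt(2)*c + 100*c + 350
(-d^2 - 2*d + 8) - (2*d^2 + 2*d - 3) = -3*d^2 - 4*d + 11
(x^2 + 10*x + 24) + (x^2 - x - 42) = 2*x^2 + 9*x - 18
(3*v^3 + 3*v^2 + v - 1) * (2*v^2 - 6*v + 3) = 6*v^5 - 12*v^4 - 7*v^3 + v^2 + 9*v - 3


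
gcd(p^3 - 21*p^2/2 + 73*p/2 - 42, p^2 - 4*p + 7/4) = p - 7/2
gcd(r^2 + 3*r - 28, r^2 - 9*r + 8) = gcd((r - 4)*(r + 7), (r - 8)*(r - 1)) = 1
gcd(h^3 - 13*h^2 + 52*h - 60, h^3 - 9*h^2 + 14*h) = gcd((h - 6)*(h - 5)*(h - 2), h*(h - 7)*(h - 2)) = h - 2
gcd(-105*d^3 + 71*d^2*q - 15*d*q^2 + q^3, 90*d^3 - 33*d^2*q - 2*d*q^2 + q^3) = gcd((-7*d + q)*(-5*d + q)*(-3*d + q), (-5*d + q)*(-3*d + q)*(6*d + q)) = 15*d^2 - 8*d*q + q^2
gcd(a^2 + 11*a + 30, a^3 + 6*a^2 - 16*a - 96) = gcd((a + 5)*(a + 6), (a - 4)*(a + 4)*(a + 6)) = a + 6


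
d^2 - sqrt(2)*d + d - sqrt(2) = (d + 1)*(d - sqrt(2))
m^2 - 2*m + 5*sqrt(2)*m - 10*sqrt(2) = (m - 2)*(m + 5*sqrt(2))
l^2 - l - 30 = (l - 6)*(l + 5)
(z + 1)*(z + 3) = z^2 + 4*z + 3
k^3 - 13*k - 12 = (k - 4)*(k + 1)*(k + 3)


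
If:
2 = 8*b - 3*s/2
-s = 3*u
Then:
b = 1/4 - 9*u/16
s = -3*u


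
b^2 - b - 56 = (b - 8)*(b + 7)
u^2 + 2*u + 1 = (u + 1)^2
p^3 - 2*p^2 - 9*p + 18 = (p - 3)*(p - 2)*(p + 3)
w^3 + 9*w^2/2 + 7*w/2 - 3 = (w - 1/2)*(w + 2)*(w + 3)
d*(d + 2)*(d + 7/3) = d^3 + 13*d^2/3 + 14*d/3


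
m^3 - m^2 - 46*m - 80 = (m - 8)*(m + 2)*(m + 5)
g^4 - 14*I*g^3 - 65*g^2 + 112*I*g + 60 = (g - 6*I)*(g - 5*I)*(g - 2*I)*(g - I)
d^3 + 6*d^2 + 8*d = d*(d + 2)*(d + 4)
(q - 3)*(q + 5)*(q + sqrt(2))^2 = q^4 + 2*q^3 + 2*sqrt(2)*q^3 - 13*q^2 + 4*sqrt(2)*q^2 - 30*sqrt(2)*q + 4*q - 30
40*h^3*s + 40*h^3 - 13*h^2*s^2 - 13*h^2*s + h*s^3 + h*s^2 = (-8*h + s)*(-5*h + s)*(h*s + h)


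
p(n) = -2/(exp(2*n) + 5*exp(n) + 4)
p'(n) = -2*(-2*exp(2*n) - 5*exp(n))/(exp(2*n) + 5*exp(n) + 4)^2 = (4*exp(n) + 10)*exp(n)/(exp(2*n) + 5*exp(n) + 4)^2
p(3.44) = -0.00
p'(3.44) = 0.00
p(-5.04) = -0.50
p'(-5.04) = 0.00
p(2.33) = -0.01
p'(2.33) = 0.02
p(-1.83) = -0.41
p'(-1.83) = 0.07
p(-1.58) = -0.39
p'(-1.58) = 0.09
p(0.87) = -0.09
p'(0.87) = 0.10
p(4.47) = -0.00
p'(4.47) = 0.00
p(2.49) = -0.01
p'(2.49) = 0.02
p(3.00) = 0.00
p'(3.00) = 0.01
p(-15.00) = -0.50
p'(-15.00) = 0.00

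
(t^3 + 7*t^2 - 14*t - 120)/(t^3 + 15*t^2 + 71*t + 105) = (t^2 + 2*t - 24)/(t^2 + 10*t + 21)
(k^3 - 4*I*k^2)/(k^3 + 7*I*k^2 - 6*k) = k*(k - 4*I)/(k^2 + 7*I*k - 6)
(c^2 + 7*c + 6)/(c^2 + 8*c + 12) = (c + 1)/(c + 2)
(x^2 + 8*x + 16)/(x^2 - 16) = (x + 4)/(x - 4)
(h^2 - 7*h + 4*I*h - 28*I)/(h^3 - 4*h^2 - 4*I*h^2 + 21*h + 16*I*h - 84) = (h^2 + h*(-7 + 4*I) - 28*I)/(h^3 - 4*h^2*(1 + I) + h*(21 + 16*I) - 84)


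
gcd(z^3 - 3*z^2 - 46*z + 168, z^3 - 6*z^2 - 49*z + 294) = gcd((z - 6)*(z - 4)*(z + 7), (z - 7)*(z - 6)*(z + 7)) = z^2 + z - 42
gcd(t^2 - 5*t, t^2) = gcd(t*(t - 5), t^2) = t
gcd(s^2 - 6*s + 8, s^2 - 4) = s - 2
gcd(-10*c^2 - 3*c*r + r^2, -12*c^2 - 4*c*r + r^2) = 2*c + r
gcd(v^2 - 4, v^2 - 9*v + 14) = v - 2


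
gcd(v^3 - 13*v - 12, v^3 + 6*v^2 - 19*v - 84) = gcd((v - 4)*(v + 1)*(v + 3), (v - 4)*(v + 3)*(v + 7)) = v^2 - v - 12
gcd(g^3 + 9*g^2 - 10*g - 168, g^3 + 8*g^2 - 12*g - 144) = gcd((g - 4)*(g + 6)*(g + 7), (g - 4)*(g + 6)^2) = g^2 + 2*g - 24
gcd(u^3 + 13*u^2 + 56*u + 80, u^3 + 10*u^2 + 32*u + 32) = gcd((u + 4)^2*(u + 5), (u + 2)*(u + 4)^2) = u^2 + 8*u + 16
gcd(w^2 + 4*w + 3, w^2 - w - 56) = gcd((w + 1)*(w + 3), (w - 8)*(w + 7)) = 1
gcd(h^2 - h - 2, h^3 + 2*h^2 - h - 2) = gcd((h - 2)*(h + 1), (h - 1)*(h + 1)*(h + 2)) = h + 1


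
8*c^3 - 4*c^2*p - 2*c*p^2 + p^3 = (-2*c + p)^2*(2*c + p)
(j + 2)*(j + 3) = j^2 + 5*j + 6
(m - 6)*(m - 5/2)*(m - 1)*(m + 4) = m^4 - 11*m^3/2 - 29*m^2/2 + 79*m - 60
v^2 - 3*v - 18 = (v - 6)*(v + 3)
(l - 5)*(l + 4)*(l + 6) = l^3 + 5*l^2 - 26*l - 120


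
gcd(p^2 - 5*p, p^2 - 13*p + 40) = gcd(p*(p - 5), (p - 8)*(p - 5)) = p - 5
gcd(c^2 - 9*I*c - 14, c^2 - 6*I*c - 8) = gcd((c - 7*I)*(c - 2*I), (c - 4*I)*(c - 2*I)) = c - 2*I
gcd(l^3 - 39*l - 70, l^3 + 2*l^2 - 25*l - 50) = l^2 + 7*l + 10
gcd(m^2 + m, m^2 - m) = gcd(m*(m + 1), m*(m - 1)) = m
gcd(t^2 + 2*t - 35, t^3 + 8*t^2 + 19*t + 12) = 1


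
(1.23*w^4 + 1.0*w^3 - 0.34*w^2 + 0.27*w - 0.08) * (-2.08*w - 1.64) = -2.5584*w^5 - 4.0972*w^4 - 0.9328*w^3 - 0.00400000000000011*w^2 - 0.2764*w + 0.1312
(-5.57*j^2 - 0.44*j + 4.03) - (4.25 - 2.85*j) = -5.57*j^2 + 2.41*j - 0.22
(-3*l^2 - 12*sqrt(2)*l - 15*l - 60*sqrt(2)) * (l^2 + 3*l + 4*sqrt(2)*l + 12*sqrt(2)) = -3*l^4 - 24*sqrt(2)*l^3 - 24*l^3 - 192*sqrt(2)*l^2 - 141*l^2 - 768*l - 360*sqrt(2)*l - 1440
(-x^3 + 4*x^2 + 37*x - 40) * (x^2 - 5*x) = -x^5 + 9*x^4 + 17*x^3 - 225*x^2 + 200*x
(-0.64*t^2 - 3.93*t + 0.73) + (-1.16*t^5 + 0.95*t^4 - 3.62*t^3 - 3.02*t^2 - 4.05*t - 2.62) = -1.16*t^5 + 0.95*t^4 - 3.62*t^3 - 3.66*t^2 - 7.98*t - 1.89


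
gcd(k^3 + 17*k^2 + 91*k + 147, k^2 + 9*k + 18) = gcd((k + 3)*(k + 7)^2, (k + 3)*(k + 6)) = k + 3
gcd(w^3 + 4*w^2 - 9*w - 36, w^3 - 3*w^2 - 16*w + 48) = w^2 + w - 12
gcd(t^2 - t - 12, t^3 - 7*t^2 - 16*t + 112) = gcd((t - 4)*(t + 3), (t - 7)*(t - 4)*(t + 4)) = t - 4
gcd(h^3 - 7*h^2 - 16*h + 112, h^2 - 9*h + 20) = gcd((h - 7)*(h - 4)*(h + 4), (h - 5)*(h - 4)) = h - 4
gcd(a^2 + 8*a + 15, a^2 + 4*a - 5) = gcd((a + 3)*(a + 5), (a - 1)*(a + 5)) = a + 5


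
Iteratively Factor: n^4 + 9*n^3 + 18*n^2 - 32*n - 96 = (n - 2)*(n^3 + 11*n^2 + 40*n + 48) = (n - 2)*(n + 4)*(n^2 + 7*n + 12) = (n - 2)*(n + 4)^2*(n + 3)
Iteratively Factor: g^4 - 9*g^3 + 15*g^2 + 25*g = (g - 5)*(g^3 - 4*g^2 - 5*g) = (g - 5)*(g + 1)*(g^2 - 5*g) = (g - 5)^2*(g + 1)*(g)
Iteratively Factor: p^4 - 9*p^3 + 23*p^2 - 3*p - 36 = (p - 3)*(p^3 - 6*p^2 + 5*p + 12) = (p - 4)*(p - 3)*(p^2 - 2*p - 3) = (p - 4)*(p - 3)^2*(p + 1)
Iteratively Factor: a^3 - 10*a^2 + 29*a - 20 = (a - 1)*(a^2 - 9*a + 20) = (a - 4)*(a - 1)*(a - 5)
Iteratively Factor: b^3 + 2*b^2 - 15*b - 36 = (b + 3)*(b^2 - b - 12) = (b - 4)*(b + 3)*(b + 3)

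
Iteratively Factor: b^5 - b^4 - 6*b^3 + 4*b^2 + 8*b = (b + 1)*(b^4 - 2*b^3 - 4*b^2 + 8*b) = b*(b + 1)*(b^3 - 2*b^2 - 4*b + 8) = b*(b - 2)*(b + 1)*(b^2 - 4) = b*(b - 2)*(b + 1)*(b + 2)*(b - 2)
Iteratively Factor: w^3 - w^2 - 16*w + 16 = (w - 4)*(w^2 + 3*w - 4) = (w - 4)*(w + 4)*(w - 1)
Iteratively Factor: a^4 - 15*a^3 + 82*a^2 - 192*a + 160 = (a - 4)*(a^3 - 11*a^2 + 38*a - 40) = (a - 4)*(a - 2)*(a^2 - 9*a + 20) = (a - 5)*(a - 4)*(a - 2)*(a - 4)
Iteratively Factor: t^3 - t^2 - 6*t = (t)*(t^2 - t - 6) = t*(t + 2)*(t - 3)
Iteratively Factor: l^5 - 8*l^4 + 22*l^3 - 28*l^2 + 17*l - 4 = (l - 1)*(l^4 - 7*l^3 + 15*l^2 - 13*l + 4) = (l - 4)*(l - 1)*(l^3 - 3*l^2 + 3*l - 1) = (l - 4)*(l - 1)^2*(l^2 - 2*l + 1) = (l - 4)*(l - 1)^3*(l - 1)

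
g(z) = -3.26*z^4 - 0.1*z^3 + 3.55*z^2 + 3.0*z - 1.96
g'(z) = -13.04*z^3 - 0.3*z^2 + 7.1*z + 3.0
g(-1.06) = -5.15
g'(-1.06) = 10.67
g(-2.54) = -120.73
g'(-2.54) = 196.72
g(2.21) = -56.84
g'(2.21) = -123.53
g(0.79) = 1.31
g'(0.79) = 1.99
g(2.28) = -65.95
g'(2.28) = -136.93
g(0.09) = -1.66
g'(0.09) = 3.63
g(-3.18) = -305.75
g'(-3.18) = 396.72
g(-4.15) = -913.09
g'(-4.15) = 900.38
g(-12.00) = -66953.32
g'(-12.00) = 22407.72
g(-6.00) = -4095.52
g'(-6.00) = 2766.24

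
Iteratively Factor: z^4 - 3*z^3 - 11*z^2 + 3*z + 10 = (z + 2)*(z^3 - 5*z^2 - z + 5) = (z - 5)*(z + 2)*(z^2 - 1) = (z - 5)*(z + 1)*(z + 2)*(z - 1)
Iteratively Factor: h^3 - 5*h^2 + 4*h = (h)*(h^2 - 5*h + 4) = h*(h - 1)*(h - 4)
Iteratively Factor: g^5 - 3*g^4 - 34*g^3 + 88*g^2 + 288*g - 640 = (g - 2)*(g^4 - g^3 - 36*g^2 + 16*g + 320) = (g - 4)*(g - 2)*(g^3 + 3*g^2 - 24*g - 80) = (g - 4)*(g - 2)*(g + 4)*(g^2 - g - 20) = (g - 4)*(g - 2)*(g + 4)^2*(g - 5)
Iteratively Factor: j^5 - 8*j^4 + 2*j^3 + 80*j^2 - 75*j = (j + 3)*(j^4 - 11*j^3 + 35*j^2 - 25*j) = j*(j + 3)*(j^3 - 11*j^2 + 35*j - 25) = j*(j - 1)*(j + 3)*(j^2 - 10*j + 25) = j*(j - 5)*(j - 1)*(j + 3)*(j - 5)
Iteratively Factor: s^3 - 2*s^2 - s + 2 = (s + 1)*(s^2 - 3*s + 2) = (s - 2)*(s + 1)*(s - 1)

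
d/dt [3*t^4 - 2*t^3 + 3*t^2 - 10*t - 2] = 12*t^3 - 6*t^2 + 6*t - 10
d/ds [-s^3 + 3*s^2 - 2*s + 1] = -3*s^2 + 6*s - 2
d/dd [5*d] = 5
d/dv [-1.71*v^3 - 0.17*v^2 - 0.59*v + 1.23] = -5.13*v^2 - 0.34*v - 0.59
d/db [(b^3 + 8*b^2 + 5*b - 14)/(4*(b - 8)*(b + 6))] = (b^4 - 4*b^3 - 165*b^2 - 740*b - 268)/(4*(b^4 - 4*b^3 - 92*b^2 + 192*b + 2304))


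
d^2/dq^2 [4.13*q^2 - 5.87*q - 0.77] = 8.26000000000000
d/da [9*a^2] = 18*a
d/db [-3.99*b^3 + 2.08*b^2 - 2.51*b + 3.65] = -11.97*b^2 + 4.16*b - 2.51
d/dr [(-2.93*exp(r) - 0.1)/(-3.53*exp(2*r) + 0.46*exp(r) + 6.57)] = (-(2.93*exp(r) + 0.1)*(7.06*exp(r) - 0.46) + 10.3429*exp(2*r) - 1.3478*exp(r) - 19.2501)*exp(r)/(-3.53*exp(2*r) + 0.46*exp(r) + 6.57)^2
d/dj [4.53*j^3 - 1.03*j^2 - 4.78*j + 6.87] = 13.59*j^2 - 2.06*j - 4.78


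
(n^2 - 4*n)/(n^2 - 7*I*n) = (n - 4)/(n - 7*I)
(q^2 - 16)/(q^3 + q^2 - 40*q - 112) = (q - 4)/(q^2 - 3*q - 28)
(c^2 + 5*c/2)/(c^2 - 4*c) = (c + 5/2)/(c - 4)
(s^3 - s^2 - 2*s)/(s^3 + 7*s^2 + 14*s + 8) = s*(s - 2)/(s^2 + 6*s + 8)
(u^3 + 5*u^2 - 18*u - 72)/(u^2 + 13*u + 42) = (u^2 - u - 12)/(u + 7)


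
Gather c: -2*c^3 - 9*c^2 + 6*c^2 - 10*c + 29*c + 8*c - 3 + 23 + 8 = -2*c^3 - 3*c^2 + 27*c + 28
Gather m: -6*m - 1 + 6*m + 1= 0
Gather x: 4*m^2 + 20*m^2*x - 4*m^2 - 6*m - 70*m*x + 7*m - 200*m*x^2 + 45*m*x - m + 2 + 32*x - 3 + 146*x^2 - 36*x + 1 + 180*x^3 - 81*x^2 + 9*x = 180*x^3 + x^2*(65 - 200*m) + x*(20*m^2 - 25*m + 5)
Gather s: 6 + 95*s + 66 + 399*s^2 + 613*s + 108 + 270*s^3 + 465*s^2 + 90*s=270*s^3 + 864*s^2 + 798*s + 180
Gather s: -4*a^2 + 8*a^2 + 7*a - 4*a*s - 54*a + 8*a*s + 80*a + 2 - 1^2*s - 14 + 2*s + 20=4*a^2 + 33*a + s*(4*a + 1) + 8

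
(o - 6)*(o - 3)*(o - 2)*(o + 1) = o^4 - 10*o^3 + 25*o^2 - 36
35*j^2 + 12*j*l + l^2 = (5*j + l)*(7*j + l)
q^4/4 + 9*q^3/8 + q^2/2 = q^2*(q/4 + 1)*(q + 1/2)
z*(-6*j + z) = -6*j*z + z^2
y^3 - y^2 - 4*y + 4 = (y - 2)*(y - 1)*(y + 2)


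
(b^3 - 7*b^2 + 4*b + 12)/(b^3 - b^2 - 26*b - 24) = (b - 2)/(b + 4)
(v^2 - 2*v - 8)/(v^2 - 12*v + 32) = (v + 2)/(v - 8)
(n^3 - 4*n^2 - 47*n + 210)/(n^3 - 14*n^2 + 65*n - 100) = (n^2 + n - 42)/(n^2 - 9*n + 20)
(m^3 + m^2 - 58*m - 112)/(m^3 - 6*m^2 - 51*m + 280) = (m + 2)/(m - 5)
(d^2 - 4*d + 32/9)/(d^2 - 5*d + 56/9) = (3*d - 4)/(3*d - 7)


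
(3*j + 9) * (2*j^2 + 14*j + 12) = 6*j^3 + 60*j^2 + 162*j + 108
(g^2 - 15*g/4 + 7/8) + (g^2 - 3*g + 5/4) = 2*g^2 - 27*g/4 + 17/8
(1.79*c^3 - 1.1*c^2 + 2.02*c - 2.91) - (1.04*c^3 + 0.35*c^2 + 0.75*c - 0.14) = 0.75*c^3 - 1.45*c^2 + 1.27*c - 2.77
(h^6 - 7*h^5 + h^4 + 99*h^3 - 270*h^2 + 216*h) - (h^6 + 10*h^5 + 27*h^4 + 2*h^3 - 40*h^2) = -17*h^5 - 26*h^4 + 97*h^3 - 230*h^2 + 216*h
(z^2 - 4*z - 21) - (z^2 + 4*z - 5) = -8*z - 16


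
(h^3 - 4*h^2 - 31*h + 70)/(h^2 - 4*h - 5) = (-h^3 + 4*h^2 + 31*h - 70)/(-h^2 + 4*h + 5)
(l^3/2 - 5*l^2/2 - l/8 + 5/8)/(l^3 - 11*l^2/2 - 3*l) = (2*l^2 - 11*l + 5)/(4*l*(l - 6))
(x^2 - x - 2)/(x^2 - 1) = (x - 2)/(x - 1)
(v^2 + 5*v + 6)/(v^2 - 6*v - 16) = (v + 3)/(v - 8)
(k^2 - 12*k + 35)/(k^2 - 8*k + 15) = (k - 7)/(k - 3)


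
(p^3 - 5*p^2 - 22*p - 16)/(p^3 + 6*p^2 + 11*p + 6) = (p - 8)/(p + 3)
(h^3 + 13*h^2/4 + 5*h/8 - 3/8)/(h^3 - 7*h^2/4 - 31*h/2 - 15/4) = (8*h^2 + 2*h - 1)/(2*(4*h^2 - 19*h - 5))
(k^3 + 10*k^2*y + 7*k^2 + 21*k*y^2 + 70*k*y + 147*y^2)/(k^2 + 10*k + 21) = (k^2 + 10*k*y + 21*y^2)/(k + 3)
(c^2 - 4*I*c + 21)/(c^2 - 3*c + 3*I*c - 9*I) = (c - 7*I)/(c - 3)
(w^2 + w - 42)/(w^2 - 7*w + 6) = (w + 7)/(w - 1)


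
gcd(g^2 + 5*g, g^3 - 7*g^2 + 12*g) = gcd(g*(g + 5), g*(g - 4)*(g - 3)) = g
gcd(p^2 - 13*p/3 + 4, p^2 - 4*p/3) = p - 4/3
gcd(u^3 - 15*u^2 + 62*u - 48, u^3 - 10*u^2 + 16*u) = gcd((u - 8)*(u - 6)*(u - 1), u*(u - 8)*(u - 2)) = u - 8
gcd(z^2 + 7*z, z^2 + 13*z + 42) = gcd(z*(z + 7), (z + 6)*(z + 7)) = z + 7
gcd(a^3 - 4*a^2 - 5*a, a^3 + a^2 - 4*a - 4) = a + 1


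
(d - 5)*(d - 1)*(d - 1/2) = d^3 - 13*d^2/2 + 8*d - 5/2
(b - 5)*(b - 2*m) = b^2 - 2*b*m - 5*b + 10*m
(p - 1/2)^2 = p^2 - p + 1/4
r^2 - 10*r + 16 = (r - 8)*(r - 2)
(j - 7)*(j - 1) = j^2 - 8*j + 7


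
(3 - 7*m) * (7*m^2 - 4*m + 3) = -49*m^3 + 49*m^2 - 33*m + 9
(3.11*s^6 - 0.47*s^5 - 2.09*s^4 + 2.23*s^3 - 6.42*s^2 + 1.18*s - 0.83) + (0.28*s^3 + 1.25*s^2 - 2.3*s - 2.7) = 3.11*s^6 - 0.47*s^5 - 2.09*s^4 + 2.51*s^3 - 5.17*s^2 - 1.12*s - 3.53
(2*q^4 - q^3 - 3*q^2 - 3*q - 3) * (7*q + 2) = 14*q^5 - 3*q^4 - 23*q^3 - 27*q^2 - 27*q - 6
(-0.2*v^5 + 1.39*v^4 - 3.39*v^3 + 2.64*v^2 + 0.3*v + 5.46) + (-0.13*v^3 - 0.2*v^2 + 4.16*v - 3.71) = -0.2*v^5 + 1.39*v^4 - 3.52*v^3 + 2.44*v^2 + 4.46*v + 1.75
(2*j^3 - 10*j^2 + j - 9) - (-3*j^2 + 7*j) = 2*j^3 - 7*j^2 - 6*j - 9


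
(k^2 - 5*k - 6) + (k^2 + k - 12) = 2*k^2 - 4*k - 18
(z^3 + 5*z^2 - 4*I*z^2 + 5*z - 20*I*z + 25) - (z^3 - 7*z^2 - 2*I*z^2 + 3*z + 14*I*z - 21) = 12*z^2 - 2*I*z^2 + 2*z - 34*I*z + 46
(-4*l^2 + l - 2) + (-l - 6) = -4*l^2 - 8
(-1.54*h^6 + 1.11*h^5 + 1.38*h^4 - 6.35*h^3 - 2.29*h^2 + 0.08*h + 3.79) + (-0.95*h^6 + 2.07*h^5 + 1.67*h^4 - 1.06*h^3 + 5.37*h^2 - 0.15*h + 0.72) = -2.49*h^6 + 3.18*h^5 + 3.05*h^4 - 7.41*h^3 + 3.08*h^2 - 0.07*h + 4.51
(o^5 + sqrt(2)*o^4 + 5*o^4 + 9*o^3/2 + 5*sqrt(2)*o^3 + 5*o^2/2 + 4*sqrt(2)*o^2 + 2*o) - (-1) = o^5 + sqrt(2)*o^4 + 5*o^4 + 9*o^3/2 + 5*sqrt(2)*o^3 + 5*o^2/2 + 4*sqrt(2)*o^2 + 2*o + 1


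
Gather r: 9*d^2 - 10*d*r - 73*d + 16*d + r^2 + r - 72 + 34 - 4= 9*d^2 - 57*d + r^2 + r*(1 - 10*d) - 42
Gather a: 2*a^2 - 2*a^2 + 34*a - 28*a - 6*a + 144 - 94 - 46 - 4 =0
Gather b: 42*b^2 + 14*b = 42*b^2 + 14*b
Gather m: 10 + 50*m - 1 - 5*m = 45*m + 9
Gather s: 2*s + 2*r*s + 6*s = s*(2*r + 8)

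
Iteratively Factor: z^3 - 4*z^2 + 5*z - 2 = (z - 1)*(z^2 - 3*z + 2) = (z - 1)^2*(z - 2)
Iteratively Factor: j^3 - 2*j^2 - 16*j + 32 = (j + 4)*(j^2 - 6*j + 8) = (j - 4)*(j + 4)*(j - 2)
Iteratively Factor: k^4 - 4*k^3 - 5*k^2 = (k + 1)*(k^3 - 5*k^2) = k*(k + 1)*(k^2 - 5*k) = k^2*(k + 1)*(k - 5)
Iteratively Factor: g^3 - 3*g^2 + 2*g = (g - 2)*(g^2 - g) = g*(g - 2)*(g - 1)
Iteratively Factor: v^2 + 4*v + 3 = (v + 3)*(v + 1)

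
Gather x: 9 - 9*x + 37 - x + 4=50 - 10*x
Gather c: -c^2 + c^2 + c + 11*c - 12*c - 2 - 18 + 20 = 0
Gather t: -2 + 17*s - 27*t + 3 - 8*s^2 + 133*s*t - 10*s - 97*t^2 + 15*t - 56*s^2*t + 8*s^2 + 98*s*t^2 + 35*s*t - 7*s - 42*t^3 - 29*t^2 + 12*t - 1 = -42*t^3 + t^2*(98*s - 126) + t*(-56*s^2 + 168*s)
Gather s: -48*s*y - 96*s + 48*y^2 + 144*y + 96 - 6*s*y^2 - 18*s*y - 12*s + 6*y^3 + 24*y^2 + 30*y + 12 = s*(-6*y^2 - 66*y - 108) + 6*y^3 + 72*y^2 + 174*y + 108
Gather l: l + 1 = l + 1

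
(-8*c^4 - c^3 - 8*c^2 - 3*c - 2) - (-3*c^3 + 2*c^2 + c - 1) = -8*c^4 + 2*c^3 - 10*c^2 - 4*c - 1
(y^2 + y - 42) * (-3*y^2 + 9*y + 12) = -3*y^4 + 6*y^3 + 147*y^2 - 366*y - 504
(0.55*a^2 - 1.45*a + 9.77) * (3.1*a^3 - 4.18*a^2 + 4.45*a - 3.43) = 1.705*a^5 - 6.794*a^4 + 38.7955*a^3 - 49.1776*a^2 + 48.45*a - 33.5111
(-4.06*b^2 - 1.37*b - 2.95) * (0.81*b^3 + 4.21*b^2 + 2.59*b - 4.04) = -3.2886*b^5 - 18.2023*b^4 - 18.6726*b^3 + 0.4346*b^2 - 2.1057*b + 11.918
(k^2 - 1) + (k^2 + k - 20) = 2*k^2 + k - 21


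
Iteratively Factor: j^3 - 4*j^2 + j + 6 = (j - 2)*(j^2 - 2*j - 3) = (j - 3)*(j - 2)*(j + 1)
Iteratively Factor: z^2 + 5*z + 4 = (z + 1)*(z + 4)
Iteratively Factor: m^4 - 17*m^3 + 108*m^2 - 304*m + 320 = (m - 5)*(m^3 - 12*m^2 + 48*m - 64) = (m - 5)*(m - 4)*(m^2 - 8*m + 16) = (m - 5)*(m - 4)^2*(m - 4)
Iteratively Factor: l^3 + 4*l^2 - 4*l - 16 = (l + 2)*(l^2 + 2*l - 8) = (l - 2)*(l + 2)*(l + 4)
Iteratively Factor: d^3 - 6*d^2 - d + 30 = (d - 5)*(d^2 - d - 6) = (d - 5)*(d - 3)*(d + 2)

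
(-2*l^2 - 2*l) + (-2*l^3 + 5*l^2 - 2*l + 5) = -2*l^3 + 3*l^2 - 4*l + 5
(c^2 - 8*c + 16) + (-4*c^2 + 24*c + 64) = -3*c^2 + 16*c + 80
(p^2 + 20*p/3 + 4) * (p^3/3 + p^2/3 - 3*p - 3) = p^5/3 + 23*p^4/9 + 5*p^3/9 - 65*p^2/3 - 32*p - 12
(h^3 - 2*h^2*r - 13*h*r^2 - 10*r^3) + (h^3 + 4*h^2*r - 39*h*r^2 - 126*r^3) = 2*h^3 + 2*h^2*r - 52*h*r^2 - 136*r^3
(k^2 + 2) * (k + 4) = k^3 + 4*k^2 + 2*k + 8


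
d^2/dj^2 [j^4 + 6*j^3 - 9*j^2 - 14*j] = 12*j^2 + 36*j - 18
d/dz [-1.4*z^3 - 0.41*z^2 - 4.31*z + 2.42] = -4.2*z^2 - 0.82*z - 4.31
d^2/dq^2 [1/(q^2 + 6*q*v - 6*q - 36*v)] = 2*(-q^2 - 6*q*v + 6*q + 36*v + 4*(q + 3*v - 3)^2)/(q^2 + 6*q*v - 6*q - 36*v)^3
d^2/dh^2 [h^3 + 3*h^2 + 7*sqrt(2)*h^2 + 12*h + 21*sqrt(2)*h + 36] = 6*h + 6 + 14*sqrt(2)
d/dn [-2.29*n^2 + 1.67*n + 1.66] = 1.67 - 4.58*n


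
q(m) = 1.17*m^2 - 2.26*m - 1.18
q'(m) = 2.34*m - 2.26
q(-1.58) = 5.31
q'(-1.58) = -5.96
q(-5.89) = 52.72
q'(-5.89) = -16.04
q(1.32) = -2.12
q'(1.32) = 0.83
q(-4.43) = 31.79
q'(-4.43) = -12.63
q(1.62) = -1.77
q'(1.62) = 1.53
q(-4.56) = 33.45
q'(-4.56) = -12.93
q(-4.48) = 32.43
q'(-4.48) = -12.74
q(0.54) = -2.06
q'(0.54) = -1.00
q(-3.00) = 16.13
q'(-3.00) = -9.28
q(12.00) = 140.18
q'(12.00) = 25.82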